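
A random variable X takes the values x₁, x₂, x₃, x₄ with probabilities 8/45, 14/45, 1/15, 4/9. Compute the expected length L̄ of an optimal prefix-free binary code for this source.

1.8 bits/symbol

Repeatedly combine the two least-probable nodes; the expected code length is the sum of the merged weights.
merge 1/15 + 8/45 → 11/45
merge 11/45 + 14/45 → 5/9
merge 4/9 + 5/9 → 1
L = 11/45 + 5/9 + 1 = 9/5 = 1.8 bits/symbol.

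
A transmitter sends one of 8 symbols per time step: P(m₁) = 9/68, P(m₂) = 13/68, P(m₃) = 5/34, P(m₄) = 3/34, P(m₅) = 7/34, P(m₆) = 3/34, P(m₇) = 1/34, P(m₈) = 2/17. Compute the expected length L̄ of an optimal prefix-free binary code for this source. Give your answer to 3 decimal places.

2.912 bits/symbol

Repeatedly combine the two least-probable nodes; the expected code length is the sum of the merged weights.
merge 1/34 + 3/34 → 2/17
merge 3/34 + 2/17 → 7/34
merge 2/17 + 9/68 → 1/4
merge 5/34 + 13/68 → 23/68
merge 7/34 + 7/34 → 7/17
merge 1/4 + 23/68 → 10/17
merge 7/17 + 10/17 → 1
L = 2/17 + 7/34 + 1/4 + 23/68 + 7/17 + 10/17 + 1 = 99/34 ≈ 2.912 bits/symbol.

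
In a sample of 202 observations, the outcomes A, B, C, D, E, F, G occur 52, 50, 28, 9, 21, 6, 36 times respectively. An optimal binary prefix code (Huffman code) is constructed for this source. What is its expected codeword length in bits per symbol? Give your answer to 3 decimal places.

2.569 bits/symbol

Probabilities are the counts divided by 202.
Repeatedly combine the two least-probable nodes; the expected code length is the sum of the merged weights.
merge 3/101 + 9/202 → 15/202
merge 15/202 + 21/202 → 18/101
merge 14/101 + 18/101 → 32/101
merge 18/101 + 25/101 → 43/101
merge 26/101 + 32/101 → 58/101
merge 43/101 + 58/101 → 1
L = 15/202 + 18/101 + 32/101 + 43/101 + 58/101 + 1 = 519/202 ≈ 2.569 bits/symbol.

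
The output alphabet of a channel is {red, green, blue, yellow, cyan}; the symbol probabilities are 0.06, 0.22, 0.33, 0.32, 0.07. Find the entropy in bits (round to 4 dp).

2.0465 bits

H = −Σ pᵢ log₂ pᵢ.
−0.06·log₂(0.06) = 0.2435
−0.22·log₂(0.22) = 0.4806
−0.33·log₂(0.33) = 0.5278
−0.32·log₂(0.32) = 0.5260
−0.07·log₂(0.07) = 0.2686
Sum ≈ 2.0465 → 2.0465 bits.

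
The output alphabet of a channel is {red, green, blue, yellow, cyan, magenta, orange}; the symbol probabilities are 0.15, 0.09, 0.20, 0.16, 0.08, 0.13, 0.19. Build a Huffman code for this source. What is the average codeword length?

2.78 bits/symbol

Repeatedly combine the two least-probable nodes; the expected code length is the sum of the merged weights.
merge 2/25 + 9/100 → 17/100
merge 13/100 + 3/20 → 7/25
merge 4/25 + 17/100 → 33/100
merge 19/100 + 1/5 → 39/100
merge 7/25 + 33/100 → 61/100
merge 39/100 + 61/100 → 1
L = 17/100 + 7/25 + 33/100 + 39/100 + 61/100 + 1 = 139/50 = 2.78 bits/symbol.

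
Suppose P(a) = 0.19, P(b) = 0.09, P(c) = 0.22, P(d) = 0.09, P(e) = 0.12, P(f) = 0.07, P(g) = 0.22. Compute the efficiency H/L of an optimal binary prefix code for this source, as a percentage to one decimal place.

98.4%

Entropy H = −Σ p log₂ p ≈ 2.6773 bits.
Huffman merges: 7/100+9/100→4/25; 9/100+3/25→21/100; 4/25+19/100→7/20; 21/100+11/50→43/100; 11/50+7/20→57/100; 43/100+57/100→1. L = 68/25 ≈ 2.7200.
Efficiency = H/L = 2.6773/2.7200 = 98.4%.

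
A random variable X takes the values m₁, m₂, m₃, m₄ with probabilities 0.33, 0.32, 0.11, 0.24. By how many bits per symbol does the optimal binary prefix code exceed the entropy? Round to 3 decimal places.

0.102 bits

Entropy H = −Σ p log₂ p ≈ 1.8983 bits.
Huffman merges: 11/100+6/25→7/20; 8/25+33/100→13/20; 7/20+13/20→1. L = 2 ≈ 2.0000.
L − H = 2.0000 − 1.8983 = 0.102 bits.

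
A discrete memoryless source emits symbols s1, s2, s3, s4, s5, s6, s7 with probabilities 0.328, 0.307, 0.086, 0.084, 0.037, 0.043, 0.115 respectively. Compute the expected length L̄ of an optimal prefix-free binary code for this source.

2.445 bits/symbol

Repeatedly combine the two least-probable nodes; the expected code length is the sum of the merged weights.
merge 37/1000 + 43/1000 → 2/25
merge 2/25 + 21/250 → 41/250
merge 43/500 + 23/200 → 201/1000
merge 41/250 + 201/1000 → 73/200
merge 307/1000 + 41/125 → 127/200
merge 73/200 + 127/200 → 1
L = 2/25 + 41/250 + 201/1000 + 73/200 + 127/200 + 1 = 489/200 = 2.445 bits/symbol.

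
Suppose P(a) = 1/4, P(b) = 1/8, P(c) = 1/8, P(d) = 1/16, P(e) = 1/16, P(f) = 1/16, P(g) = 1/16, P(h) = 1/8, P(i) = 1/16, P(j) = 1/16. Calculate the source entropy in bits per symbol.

3.125 bits

Each probability is a power of 1/2, so log₂(1/p) is an integer.
H = Σ p·log₂(1/p) = 1/4·2 + 1/8·3 + 1/8·3 + 1/16·4 + 1/16·4 + 1/16·4 + 1/16·4 + 1/8·3 + 1/16·4 + 1/16·4 = 3.125 bits.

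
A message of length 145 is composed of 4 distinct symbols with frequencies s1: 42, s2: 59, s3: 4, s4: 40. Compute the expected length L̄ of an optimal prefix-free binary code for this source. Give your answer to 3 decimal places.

1.897 bits/symbol

Probabilities are the counts divided by 145.
Repeatedly combine the two least-probable nodes; the expected code length is the sum of the merged weights.
merge 4/145 + 8/29 → 44/145
merge 42/145 + 44/145 → 86/145
merge 59/145 + 86/145 → 1
L = 44/145 + 86/145 + 1 = 55/29 ≈ 1.897 bits/symbol.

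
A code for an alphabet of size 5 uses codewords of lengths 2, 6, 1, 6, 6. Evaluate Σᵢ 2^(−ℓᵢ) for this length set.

0.796875

With common denominator 2^6 = 64: Σ 2^(−ℓᵢ) = 16/64 + 1/64 + 32/64 + 1/64 + 1/64 = 51/64 = 0.796875.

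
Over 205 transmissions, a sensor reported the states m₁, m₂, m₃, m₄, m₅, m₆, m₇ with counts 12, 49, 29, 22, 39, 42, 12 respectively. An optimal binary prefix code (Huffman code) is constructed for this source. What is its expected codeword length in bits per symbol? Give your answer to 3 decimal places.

Probabilities are the counts divided by 205.
Repeatedly combine the two least-probable nodes; the expected code length is the sum of the merged weights.
merge 12/205 + 12/205 → 24/205
merge 22/205 + 24/205 → 46/205
merge 29/205 + 39/205 → 68/205
merge 42/205 + 46/205 → 88/205
merge 49/205 + 68/205 → 117/205
merge 88/205 + 117/205 → 1
L = 24/205 + 46/205 + 68/205 + 88/205 + 117/205 + 1 = 548/205 ≈ 2.673 bits/symbol.

2.673 bits/symbol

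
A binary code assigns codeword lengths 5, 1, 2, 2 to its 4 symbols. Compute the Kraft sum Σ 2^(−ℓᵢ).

With common denominator 2^5 = 32: Σ 2^(−ℓᵢ) = 1/32 + 16/32 + 8/32 + 8/32 = 33/32 = 1.03125.

1.03125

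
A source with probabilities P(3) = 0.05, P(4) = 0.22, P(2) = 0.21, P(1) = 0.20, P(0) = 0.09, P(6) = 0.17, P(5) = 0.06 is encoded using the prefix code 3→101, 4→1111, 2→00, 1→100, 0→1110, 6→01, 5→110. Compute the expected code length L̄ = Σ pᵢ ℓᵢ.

L̄ = Σ pᵢ·ℓᵢ = 0.05·3 + 0.22·4 + 0.21·2 + 0.20·3 + 0.09·4 + 0.17·2 + 0.06·3 = 2.93 bits/symbol.

2.93 bits/symbol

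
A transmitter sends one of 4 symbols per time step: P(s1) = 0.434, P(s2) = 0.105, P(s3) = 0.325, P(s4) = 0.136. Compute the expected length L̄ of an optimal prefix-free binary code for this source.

1.807 bits/symbol

Repeatedly combine the two least-probable nodes; the expected code length is the sum of the merged weights.
merge 21/200 + 17/125 → 241/1000
merge 241/1000 + 13/40 → 283/500
merge 217/500 + 283/500 → 1
L = 241/1000 + 283/500 + 1 = 1807/1000 = 1.807 bits/symbol.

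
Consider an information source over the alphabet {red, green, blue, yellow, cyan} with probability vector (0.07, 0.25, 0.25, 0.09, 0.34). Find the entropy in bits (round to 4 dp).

H = −Σ pᵢ log₂ pᵢ.
−0.07·log₂(0.07) = 0.2686
−0.25·log₂(0.25) = 0.5000
−0.25·log₂(0.25) = 0.5000
−0.09·log₂(0.09) = 0.3127
−0.34·log₂(0.34) = 0.5292
Sum ≈ 2.1104 → 2.1104 bits.

2.1104 bits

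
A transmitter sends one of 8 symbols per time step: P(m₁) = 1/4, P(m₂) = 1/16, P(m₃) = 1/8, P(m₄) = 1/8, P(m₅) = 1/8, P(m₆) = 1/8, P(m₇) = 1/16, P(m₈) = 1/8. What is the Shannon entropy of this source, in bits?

Each probability is a power of 1/2, so log₂(1/p) is an integer.
H = Σ p·log₂(1/p) = 1/4·2 + 1/16·4 + 1/8·3 + 1/8·3 + 1/8·3 + 1/8·3 + 1/16·4 + 1/8·3 = 2.875 bits.

2.875 bits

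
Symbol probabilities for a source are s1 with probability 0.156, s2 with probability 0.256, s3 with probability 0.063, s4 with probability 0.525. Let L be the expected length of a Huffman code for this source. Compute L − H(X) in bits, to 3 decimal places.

0.033 bits

Entropy H = −Σ p log₂ p ≈ 1.6607 bits.
Huffman merges: 63/1000+39/250→219/1000; 219/1000+32/125→19/40; 19/40+21/40→1. L = 847/500 ≈ 1.6940.
L − H = 1.6940 − 1.6607 = 0.033 bits.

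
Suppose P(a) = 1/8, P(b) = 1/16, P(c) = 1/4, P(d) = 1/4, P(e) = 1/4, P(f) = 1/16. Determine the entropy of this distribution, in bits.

2.375 bits

Each probability is a power of 1/2, so log₂(1/p) is an integer.
H = Σ p·log₂(1/p) = 1/8·3 + 1/16·4 + 1/4·2 + 1/4·2 + 1/4·2 + 1/16·4 = 2.375 bits.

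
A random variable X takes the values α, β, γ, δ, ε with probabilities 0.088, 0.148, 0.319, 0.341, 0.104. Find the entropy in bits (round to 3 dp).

2.111 bits

H = −Σ pᵢ log₂ pᵢ.
−0.088·log₂(0.088) = 0.3086
−0.148·log₂(0.148) = 0.4079
−0.319·log₂(0.319) = 0.5258
−0.341·log₂(0.341) = 0.5293
−0.104·log₂(0.104) = 0.3396
Sum ≈ 2.1112 → 2.111 bits.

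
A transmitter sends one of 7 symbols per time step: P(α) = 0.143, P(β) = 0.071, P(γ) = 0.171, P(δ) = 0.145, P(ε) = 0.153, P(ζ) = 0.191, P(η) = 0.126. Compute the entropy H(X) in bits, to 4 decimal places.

H = −Σ pᵢ log₂ pᵢ.
−0.143·log₂(0.143) = 0.4012
−0.071·log₂(0.071) = 0.2709
−0.171·log₂(0.171) = 0.4357
−0.145·log₂(0.145) = 0.4040
−0.153·log₂(0.153) = 0.4144
−0.191·log₂(0.191) = 0.4562
−0.126·log₂(0.126) = 0.3766
Sum ≈ 2.7589 → 2.7589 bits.

2.7589 bits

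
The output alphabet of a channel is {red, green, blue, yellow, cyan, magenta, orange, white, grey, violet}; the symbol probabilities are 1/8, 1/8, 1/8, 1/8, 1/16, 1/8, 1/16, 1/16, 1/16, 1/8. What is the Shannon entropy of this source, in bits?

Each probability is a power of 1/2, so log₂(1/p) is an integer.
H = Σ p·log₂(1/p) = 1/8·3 + 1/8·3 + 1/8·3 + 1/8·3 + 1/16·4 + 1/8·3 + 1/16·4 + 1/16·4 + 1/16·4 + 1/8·3 = 3.25 bits.

3.25 bits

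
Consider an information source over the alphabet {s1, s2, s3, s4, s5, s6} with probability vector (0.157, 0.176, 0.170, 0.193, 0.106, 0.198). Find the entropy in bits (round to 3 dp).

2.559 bits

H = −Σ pᵢ log₂ pᵢ.
−0.157·log₂(0.157) = 0.4194
−0.176·log₂(0.176) = 0.4411
−0.170·log₂(0.170) = 0.4346
−0.193·log₂(0.193) = 0.4581
−0.106·log₂(0.106) = 0.3432
−0.198·log₂(0.198) = 0.4626
Sum ≈ 2.5590 → 2.559 bits.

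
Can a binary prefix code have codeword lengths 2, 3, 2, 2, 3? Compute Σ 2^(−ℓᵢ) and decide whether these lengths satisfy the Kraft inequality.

1; yes

With common denominator 2^3 = 8: Σ 2^(−ℓᵢ) = 2/8 + 1/8 + 2/8 + 2/8 + 1/8 = 8/8 = 1.
Kraft's inequality requires Σ ≤ 1; here Σ = 1 ≤ 1, so such a prefix code exists.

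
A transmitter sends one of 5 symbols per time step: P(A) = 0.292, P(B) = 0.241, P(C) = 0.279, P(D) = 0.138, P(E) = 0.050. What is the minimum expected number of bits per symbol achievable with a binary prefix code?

2.188 bits/symbol

Repeatedly combine the two least-probable nodes; the expected code length is the sum of the merged weights.
merge 1/20 + 69/500 → 47/250
merge 47/250 + 241/1000 → 429/1000
merge 279/1000 + 73/250 → 571/1000
merge 429/1000 + 571/1000 → 1
L = 47/250 + 429/1000 + 571/1000 + 1 = 547/250 = 2.188 bits/symbol.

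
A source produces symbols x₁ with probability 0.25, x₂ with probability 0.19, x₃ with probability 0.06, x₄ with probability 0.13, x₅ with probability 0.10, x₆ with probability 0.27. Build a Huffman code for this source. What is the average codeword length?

2.45 bits/symbol

Repeatedly combine the two least-probable nodes; the expected code length is the sum of the merged weights.
merge 3/50 + 1/10 → 4/25
merge 13/100 + 4/25 → 29/100
merge 19/100 + 1/4 → 11/25
merge 27/100 + 29/100 → 14/25
merge 11/25 + 14/25 → 1
L = 4/25 + 29/100 + 11/25 + 14/25 + 1 = 49/20 = 2.45 bits/symbol.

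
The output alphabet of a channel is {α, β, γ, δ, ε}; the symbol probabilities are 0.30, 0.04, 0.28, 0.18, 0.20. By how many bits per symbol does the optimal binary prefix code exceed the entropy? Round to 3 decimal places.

0.089 bits

Entropy H = −Σ p log₂ p ≈ 2.1308 bits.
Huffman merges: 1/25+9/50→11/50; 1/5+11/50→21/50; 7/25+3/10→29/50; 21/50+29/50→1. L = 111/50 ≈ 2.2200.
L − H = 2.2200 − 2.1308 = 0.089 bits.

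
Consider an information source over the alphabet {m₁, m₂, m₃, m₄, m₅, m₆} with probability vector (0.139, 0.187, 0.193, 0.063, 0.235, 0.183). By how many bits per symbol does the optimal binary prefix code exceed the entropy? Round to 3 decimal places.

Entropy H = −Σ p log₂ p ≈ 2.4967 bits.
Huffman merges: 63/1000+139/1000→101/500; 183/1000+187/1000→37/100; 193/1000+101/500→79/200; 47/200+37/100→121/200; 79/200+121/200→1. L = 643/250 ≈ 2.5720.
L − H = 2.5720 − 2.4967 = 0.075 bits.

0.075 bits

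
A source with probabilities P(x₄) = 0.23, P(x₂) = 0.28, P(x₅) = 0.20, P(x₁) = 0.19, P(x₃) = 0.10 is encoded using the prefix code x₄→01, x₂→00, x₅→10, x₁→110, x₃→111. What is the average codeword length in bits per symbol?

L̄ = Σ pᵢ·ℓᵢ = 0.23·2 + 0.28·2 + 0.20·2 + 0.19·3 + 0.10·3 = 2.29 bits/symbol.

2.29 bits/symbol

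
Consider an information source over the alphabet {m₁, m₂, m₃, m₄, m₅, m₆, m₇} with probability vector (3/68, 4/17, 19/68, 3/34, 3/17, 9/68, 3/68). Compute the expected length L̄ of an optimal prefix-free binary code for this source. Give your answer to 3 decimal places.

Repeatedly combine the two least-probable nodes; the expected code length is the sum of the merged weights.
merge 3/68 + 3/68 → 3/34
merge 3/34 + 3/34 → 3/17
merge 9/68 + 3/17 → 21/68
merge 3/17 + 4/17 → 7/17
merge 19/68 + 21/68 → 10/17
merge 7/17 + 10/17 → 1
L = 3/34 + 3/17 + 21/68 + 7/17 + 10/17 + 1 = 175/68 ≈ 2.574 bits/symbol.

2.574 bits/symbol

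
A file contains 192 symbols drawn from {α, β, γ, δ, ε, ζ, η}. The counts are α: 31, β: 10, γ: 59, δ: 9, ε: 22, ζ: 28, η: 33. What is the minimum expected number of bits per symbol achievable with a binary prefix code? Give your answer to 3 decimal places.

Probabilities are the counts divided by 192.
Repeatedly combine the two least-probable nodes; the expected code length is the sum of the merged weights.
merge 3/64 + 5/96 → 19/192
merge 19/192 + 11/96 → 41/192
merge 7/48 + 31/192 → 59/192
merge 11/64 + 41/192 → 37/96
merge 59/192 + 59/192 → 59/96
merge 37/96 + 59/96 → 1
L = 19/192 + 41/192 + 59/192 + 37/96 + 59/96 + 1 = 503/192 ≈ 2.620 bits/symbol.

2.620 bits/symbol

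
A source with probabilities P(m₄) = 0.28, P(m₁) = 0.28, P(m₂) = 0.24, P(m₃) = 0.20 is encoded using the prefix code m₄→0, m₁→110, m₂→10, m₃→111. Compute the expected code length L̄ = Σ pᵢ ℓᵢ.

2.2 bits/symbol

L̄ = Σ pᵢ·ℓᵢ = 0.28·1 + 0.28·3 + 0.24·2 + 0.20·3 = 2.2 bits/symbol.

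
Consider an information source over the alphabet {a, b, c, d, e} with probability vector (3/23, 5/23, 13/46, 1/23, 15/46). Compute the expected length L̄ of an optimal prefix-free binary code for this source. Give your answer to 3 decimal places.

2.174 bits/symbol

Repeatedly combine the two least-probable nodes; the expected code length is the sum of the merged weights.
merge 1/23 + 3/23 → 4/23
merge 4/23 + 5/23 → 9/23
merge 13/46 + 15/46 → 14/23
merge 9/23 + 14/23 → 1
L = 4/23 + 9/23 + 14/23 + 1 = 50/23 ≈ 2.174 bits/symbol.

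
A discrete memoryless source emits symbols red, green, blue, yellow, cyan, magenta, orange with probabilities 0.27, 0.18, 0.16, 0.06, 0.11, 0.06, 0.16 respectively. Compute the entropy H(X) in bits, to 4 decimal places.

H = −Σ pᵢ log₂ pᵢ.
−0.27·log₂(0.27) = 0.5100
−0.18·log₂(0.18) = 0.4453
−0.16·log₂(0.16) = 0.4230
−0.06·log₂(0.06) = 0.2435
−0.11·log₂(0.11) = 0.3503
−0.06·log₂(0.06) = 0.2435
−0.16·log₂(0.16) = 0.4230
Sum ≈ 2.6387 → 2.6387 bits.

2.6387 bits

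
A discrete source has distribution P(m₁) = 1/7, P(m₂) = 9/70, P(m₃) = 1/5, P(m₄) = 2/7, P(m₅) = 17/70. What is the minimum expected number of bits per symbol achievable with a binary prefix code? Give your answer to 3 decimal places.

2.271 bits/symbol

Repeatedly combine the two least-probable nodes; the expected code length is the sum of the merged weights.
merge 9/70 + 1/7 → 19/70
merge 1/5 + 17/70 → 31/70
merge 19/70 + 2/7 → 39/70
merge 31/70 + 39/70 → 1
L = 19/70 + 31/70 + 39/70 + 1 = 159/70 ≈ 2.271 bits/symbol.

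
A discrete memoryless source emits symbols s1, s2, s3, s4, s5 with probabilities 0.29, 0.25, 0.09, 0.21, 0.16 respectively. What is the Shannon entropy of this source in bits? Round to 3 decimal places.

2.226 bits

H = −Σ pᵢ log₂ pᵢ.
−0.29·log₂(0.29) = 0.5179
−0.25·log₂(0.25) = 0.5000
−0.09·log₂(0.09) = 0.3127
−0.21·log₂(0.21) = 0.4728
−0.16·log₂(0.16) = 0.4230
Sum ≈ 2.2264 → 2.226 bits.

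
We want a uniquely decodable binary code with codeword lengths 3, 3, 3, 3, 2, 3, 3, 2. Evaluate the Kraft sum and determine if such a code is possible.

1.25; no

With common denominator 2^3 = 8: Σ 2^(−ℓᵢ) = 1/8 + 1/8 + 1/8 + 1/8 + 2/8 + 1/8 + 1/8 + 2/8 = 10/8 = 1.25.
Kraft's inequality requires Σ ≤ 1; here Σ = 1.25 > 1, so no such prefix code exists.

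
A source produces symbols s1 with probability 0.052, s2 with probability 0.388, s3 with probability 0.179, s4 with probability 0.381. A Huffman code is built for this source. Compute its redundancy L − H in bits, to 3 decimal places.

Entropy H = −Σ p log₂ p ≈ 1.7264 bits.
Huffman merges: 13/250+179/1000→231/1000; 231/1000+381/1000→153/250; 97/250+153/250→1. L = 1843/1000 ≈ 1.8430.
L − H = 1.8430 − 1.7264 = 0.117 bits.

0.117 bits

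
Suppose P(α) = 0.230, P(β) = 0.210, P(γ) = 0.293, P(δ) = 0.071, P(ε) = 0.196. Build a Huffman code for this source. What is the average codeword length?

2.267 bits/symbol

Repeatedly combine the two least-probable nodes; the expected code length is the sum of the merged weights.
merge 71/1000 + 49/250 → 267/1000
merge 21/100 + 23/100 → 11/25
merge 267/1000 + 293/1000 → 14/25
merge 11/25 + 14/25 → 1
L = 267/1000 + 11/25 + 14/25 + 1 = 2267/1000 = 2.267 bits/symbol.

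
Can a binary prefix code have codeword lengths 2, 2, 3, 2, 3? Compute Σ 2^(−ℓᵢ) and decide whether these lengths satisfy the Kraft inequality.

With common denominator 2^3 = 8: Σ 2^(−ℓᵢ) = 2/8 + 2/8 + 1/8 + 2/8 + 1/8 = 8/8 = 1.
Kraft's inequality requires Σ ≤ 1; here Σ = 1 ≤ 1, so such a prefix code exists.

1; yes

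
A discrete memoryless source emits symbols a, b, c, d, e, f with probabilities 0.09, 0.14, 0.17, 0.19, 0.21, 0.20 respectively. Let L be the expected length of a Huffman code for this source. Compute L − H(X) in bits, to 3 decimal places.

Entropy H = −Σ p log₂ p ≈ 2.5368 bits.
Huffman merges: 9/100+7/50→23/100; 17/100+19/100→9/25; 1/5+21/100→41/100; 23/100+9/25→59/100; 41/100+59/100→1. L = 259/100 ≈ 2.5900.
L − H = 2.5900 − 2.5368 = 0.053 bits.

0.053 bits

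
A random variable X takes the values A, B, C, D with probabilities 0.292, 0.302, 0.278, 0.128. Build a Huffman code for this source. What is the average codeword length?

2 bits/symbol

Repeatedly combine the two least-probable nodes; the expected code length is the sum of the merged weights.
merge 16/125 + 139/500 → 203/500
merge 73/250 + 151/500 → 297/500
merge 203/500 + 297/500 → 1
L = 203/500 + 297/500 + 1 = 2 bits/symbol.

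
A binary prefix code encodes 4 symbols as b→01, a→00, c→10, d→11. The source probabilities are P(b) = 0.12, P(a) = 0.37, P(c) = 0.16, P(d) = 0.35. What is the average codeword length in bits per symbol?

L̄ = Σ pᵢ·ℓᵢ = 0.12·2 + 0.37·2 + 0.16·2 + 0.35·2 = 2 bits/symbol.

2 bits/symbol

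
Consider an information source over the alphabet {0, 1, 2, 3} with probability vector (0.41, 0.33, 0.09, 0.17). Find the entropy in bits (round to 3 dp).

1.802 bits

H = −Σ pᵢ log₂ pᵢ.
−0.41·log₂(0.41) = 0.5274
−0.33·log₂(0.33) = 0.5278
−0.09·log₂(0.09) = 0.3127
−0.17·log₂(0.17) = 0.4346
Sum ≈ 1.8024 → 1.802 bits.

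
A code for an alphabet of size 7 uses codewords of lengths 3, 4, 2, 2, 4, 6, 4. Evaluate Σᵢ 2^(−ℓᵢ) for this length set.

0.828125

With common denominator 2^6 = 64: Σ 2^(−ℓᵢ) = 8/64 + 4/64 + 16/64 + 16/64 + 4/64 + 1/64 + 4/64 = 53/64 = 0.828125.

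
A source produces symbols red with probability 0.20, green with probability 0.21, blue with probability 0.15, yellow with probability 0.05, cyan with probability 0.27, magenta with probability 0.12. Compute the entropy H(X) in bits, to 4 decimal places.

H = −Σ pᵢ log₂ pᵢ.
−0.20·log₂(0.20) = 0.4644
−0.21·log₂(0.21) = 0.4728
−0.15·log₂(0.15) = 0.4105
−0.05·log₂(0.05) = 0.2161
−0.27·log₂(0.27) = 0.5100
−0.12·log₂(0.12) = 0.3671
Sum ≈ 2.4409 → 2.4409 bits.

2.4409 bits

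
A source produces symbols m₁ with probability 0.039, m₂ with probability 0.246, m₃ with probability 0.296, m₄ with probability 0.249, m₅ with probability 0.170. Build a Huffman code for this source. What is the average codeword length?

Repeatedly combine the two least-probable nodes; the expected code length is the sum of the merged weights.
merge 39/1000 + 17/100 → 209/1000
merge 209/1000 + 123/500 → 91/200
merge 249/1000 + 37/125 → 109/200
merge 91/200 + 109/200 → 1
L = 209/1000 + 91/200 + 109/200 + 1 = 2209/1000 = 2.209 bits/symbol.

2.209 bits/symbol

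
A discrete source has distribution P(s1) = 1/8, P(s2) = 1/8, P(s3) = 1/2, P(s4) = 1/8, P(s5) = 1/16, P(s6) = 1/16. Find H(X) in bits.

Each probability is a power of 1/2, so log₂(1/p) is an integer.
H = Σ p·log₂(1/p) = 1/8·3 + 1/8·3 + 1/2·1 + 1/8·3 + 1/16·4 + 1/16·4 = 2.125 bits.

2.125 bits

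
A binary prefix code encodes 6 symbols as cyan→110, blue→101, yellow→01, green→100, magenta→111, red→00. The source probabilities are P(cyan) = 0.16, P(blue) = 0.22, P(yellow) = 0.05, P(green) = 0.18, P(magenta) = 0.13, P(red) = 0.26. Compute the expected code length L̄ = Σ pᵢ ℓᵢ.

L̄ = Σ pᵢ·ℓᵢ = 0.16·3 + 0.22·3 + 0.05·2 + 0.18·3 + 0.13·3 + 0.26·2 = 2.69 bits/symbol.

2.69 bits/symbol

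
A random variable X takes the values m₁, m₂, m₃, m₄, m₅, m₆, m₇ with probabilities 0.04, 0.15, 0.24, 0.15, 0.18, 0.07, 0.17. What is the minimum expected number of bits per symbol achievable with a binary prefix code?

2.69 bits/symbol

Repeatedly combine the two least-probable nodes; the expected code length is the sum of the merged weights.
merge 1/25 + 7/100 → 11/100
merge 11/100 + 3/20 → 13/50
merge 3/20 + 17/100 → 8/25
merge 9/50 + 6/25 → 21/50
merge 13/50 + 8/25 → 29/50
merge 21/50 + 29/50 → 1
L = 11/100 + 13/50 + 8/25 + 21/50 + 29/50 + 1 = 269/100 = 2.69 bits/symbol.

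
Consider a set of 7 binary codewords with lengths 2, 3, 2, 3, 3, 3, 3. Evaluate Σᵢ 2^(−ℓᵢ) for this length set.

1.125

With common denominator 2^3 = 8: Σ 2^(−ℓᵢ) = 2/8 + 1/8 + 2/8 + 1/8 + 1/8 + 1/8 + 1/8 = 9/8 = 1.125.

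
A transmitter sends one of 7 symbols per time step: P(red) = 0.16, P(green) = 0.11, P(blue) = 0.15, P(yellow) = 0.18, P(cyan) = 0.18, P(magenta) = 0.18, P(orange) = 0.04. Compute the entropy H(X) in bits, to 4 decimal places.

H = −Σ pᵢ log₂ pᵢ.
−0.16·log₂(0.16) = 0.4230
−0.11·log₂(0.11) = 0.3503
−0.15·log₂(0.15) = 0.4105
−0.18·log₂(0.18) = 0.4453
−0.18·log₂(0.18) = 0.4453
−0.18·log₂(0.18) = 0.4453
−0.04·log₂(0.04) = 0.1858
Sum ≈ 2.7055 → 2.7055 bits.

2.7055 bits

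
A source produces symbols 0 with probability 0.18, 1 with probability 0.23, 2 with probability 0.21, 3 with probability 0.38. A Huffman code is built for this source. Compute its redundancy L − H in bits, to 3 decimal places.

Entropy H = −Σ p log₂ p ≈ 1.9363 bits.
Huffman merges: 9/50+21/100→39/100; 23/100+19/50→61/100; 39/100+61/100→1. L = 2 ≈ 2.0000.
L − H = 2.0000 − 1.9363 = 0.064 bits.

0.064 bits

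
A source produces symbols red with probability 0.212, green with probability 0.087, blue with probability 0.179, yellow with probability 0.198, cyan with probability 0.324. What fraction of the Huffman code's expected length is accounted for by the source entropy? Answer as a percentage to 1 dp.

Entropy H = −Σ p log₂ p ≈ 2.2146 bits.
Huffman merges: 87/1000+179/1000→133/500; 99/500+53/250→41/100; 133/500+81/250→59/100; 41/100+59/100→1. L = 1133/500 ≈ 2.2660.
Efficiency = H/L = 2.2146/2.2660 = 97.7%.

97.7%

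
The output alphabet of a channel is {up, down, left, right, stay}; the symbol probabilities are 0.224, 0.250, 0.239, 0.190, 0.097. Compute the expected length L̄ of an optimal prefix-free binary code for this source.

Repeatedly combine the two least-probable nodes; the expected code length is the sum of the merged weights.
merge 97/1000 + 19/100 → 287/1000
merge 28/125 + 239/1000 → 463/1000
merge 1/4 + 287/1000 → 537/1000
merge 463/1000 + 537/1000 → 1
L = 287/1000 + 463/1000 + 537/1000 + 1 = 2287/1000 = 2.287 bits/symbol.

2.287 bits/symbol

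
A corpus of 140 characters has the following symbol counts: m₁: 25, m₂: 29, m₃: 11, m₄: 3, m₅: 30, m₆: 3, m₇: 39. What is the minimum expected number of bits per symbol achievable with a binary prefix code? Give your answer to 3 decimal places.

2.464 bits/symbol

Probabilities are the counts divided by 140.
Repeatedly combine the two least-probable nodes; the expected code length is the sum of the merged weights.
merge 3/140 + 3/140 → 3/70
merge 3/70 + 11/140 → 17/140
merge 17/140 + 5/28 → 3/10
merge 29/140 + 3/14 → 59/140
merge 39/140 + 3/10 → 81/140
merge 59/140 + 81/140 → 1
L = 3/70 + 17/140 + 3/10 + 59/140 + 81/140 + 1 = 69/28 ≈ 2.464 bits/symbol.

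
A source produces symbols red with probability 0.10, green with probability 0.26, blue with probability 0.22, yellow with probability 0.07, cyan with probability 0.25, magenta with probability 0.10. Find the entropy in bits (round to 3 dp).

H = −Σ pᵢ log₂ pᵢ.
−0.10·log₂(0.10) = 0.3322
−0.26·log₂(0.26) = 0.5053
−0.22·log₂(0.22) = 0.4806
−0.07·log₂(0.07) = 0.2686
−0.25·log₂(0.25) = 0.5000
−0.10·log₂(0.10) = 0.3322
Sum ≈ 2.4188 → 2.419 bits.

2.419 bits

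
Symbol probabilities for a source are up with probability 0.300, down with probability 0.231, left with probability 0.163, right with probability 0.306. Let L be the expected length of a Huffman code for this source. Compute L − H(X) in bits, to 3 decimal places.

0.041 bits

Entropy H = −Σ p log₂ p ≈ 1.9588 bits.
Huffman merges: 163/1000+231/1000→197/500; 3/10+153/500→303/500; 197/500+303/500→1. L = 2 ≈ 2.0000.
L − H = 2.0000 − 1.9588 = 0.041 bits.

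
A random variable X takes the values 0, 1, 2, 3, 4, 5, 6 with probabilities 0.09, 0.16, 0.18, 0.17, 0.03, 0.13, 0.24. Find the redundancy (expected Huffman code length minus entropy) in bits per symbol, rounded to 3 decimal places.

Entropy H = −Σ p log₂ p ≈ 2.6441 bits.
Huffman merges: 3/100+9/100→3/25; 3/25+13/100→1/4; 4/25+17/100→33/100; 9/50+6/25→21/50; 1/4+33/100→29/50; 21/50+29/50→1. L = 27/10 ≈ 2.7000.
L − H = 2.7000 − 2.6441 = 0.056 bits.

0.056 bits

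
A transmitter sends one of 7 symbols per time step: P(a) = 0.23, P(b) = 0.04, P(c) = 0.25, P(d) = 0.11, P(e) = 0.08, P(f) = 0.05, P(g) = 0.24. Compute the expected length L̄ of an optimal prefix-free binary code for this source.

Repeatedly combine the two least-probable nodes; the expected code length is the sum of the merged weights.
merge 1/25 + 1/20 → 9/100
merge 2/25 + 9/100 → 17/100
merge 11/100 + 17/100 → 7/25
merge 23/100 + 6/25 → 47/100
merge 1/4 + 7/25 → 53/100
merge 47/100 + 53/100 → 1
L = 9/100 + 17/100 + 7/25 + 47/100 + 53/100 + 1 = 127/50 = 2.54 bits/symbol.

2.54 bits/symbol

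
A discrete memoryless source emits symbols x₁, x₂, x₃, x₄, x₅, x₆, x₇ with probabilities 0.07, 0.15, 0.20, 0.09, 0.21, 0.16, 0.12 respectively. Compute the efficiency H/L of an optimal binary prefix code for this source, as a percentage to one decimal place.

Entropy H = −Σ p log₂ p ≈ 2.7190 bits.
Huffman merges: 7/100+9/100→4/25; 3/25+3/20→27/100; 4/25+4/25→8/25; 1/5+21/100→41/100; 27/100+8/25→59/100; 41/100+59/100→1. L = 11/4 ≈ 2.7500.
Efficiency = H/L = 2.7190/2.7500 = 98.9%.

98.9%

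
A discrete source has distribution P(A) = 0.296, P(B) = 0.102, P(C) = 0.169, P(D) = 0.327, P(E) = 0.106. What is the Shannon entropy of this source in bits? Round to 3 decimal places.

H = −Σ pᵢ log₂ pᵢ.
−0.296·log₂(0.296) = 0.5199
−0.102·log₂(0.102) = 0.3359
−0.169·log₂(0.169) = 0.4335
−0.327·log₂(0.327) = 0.5273
−0.106·log₂(0.106) = 0.3432
Sum ≈ 2.1598 → 2.160 bits.

2.160 bits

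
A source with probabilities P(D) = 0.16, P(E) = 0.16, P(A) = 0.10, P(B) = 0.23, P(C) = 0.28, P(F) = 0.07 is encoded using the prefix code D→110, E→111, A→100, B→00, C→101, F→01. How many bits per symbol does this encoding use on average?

L̄ = Σ pᵢ·ℓᵢ = 0.16·3 + 0.16·3 + 0.10·3 + 0.23·2 + 0.28·3 + 0.07·2 = 2.7 bits/symbol.

2.7 bits/symbol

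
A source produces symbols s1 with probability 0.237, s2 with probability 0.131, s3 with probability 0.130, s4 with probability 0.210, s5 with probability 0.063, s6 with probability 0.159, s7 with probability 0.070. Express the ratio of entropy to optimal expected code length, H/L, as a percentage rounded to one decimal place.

99.5%

Entropy H = −Σ p log₂ p ≈ 2.6735 bits.
Huffman merges: 63/1000+7/100→133/1000; 13/100+131/1000→261/1000; 133/1000+159/1000→73/250; 21/100+237/1000→447/1000; 261/1000+73/250→553/1000; 447/1000+553/1000→1. L = 1343/500 ≈ 2.6860.
Efficiency = H/L = 2.6735/2.6860 = 99.5%.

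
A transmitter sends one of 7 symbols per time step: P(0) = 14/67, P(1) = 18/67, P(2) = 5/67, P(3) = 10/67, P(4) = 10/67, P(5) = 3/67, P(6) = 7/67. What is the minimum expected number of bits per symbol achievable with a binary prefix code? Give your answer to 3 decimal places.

2.642 bits/symbol

Repeatedly combine the two least-probable nodes; the expected code length is the sum of the merged weights.
merge 3/67 + 5/67 → 8/67
merge 7/67 + 8/67 → 15/67
merge 10/67 + 10/67 → 20/67
merge 14/67 + 15/67 → 29/67
merge 18/67 + 20/67 → 38/67
merge 29/67 + 38/67 → 1
L = 8/67 + 15/67 + 20/67 + 29/67 + 38/67 + 1 = 177/67 ≈ 2.642 bits/symbol.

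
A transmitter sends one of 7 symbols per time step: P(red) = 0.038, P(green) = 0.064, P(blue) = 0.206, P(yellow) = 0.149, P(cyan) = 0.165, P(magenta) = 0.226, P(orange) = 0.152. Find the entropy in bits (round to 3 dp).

2.639 bits

H = −Σ pᵢ log₂ pᵢ.
−0.038·log₂(0.038) = 0.1793
−0.064·log₂(0.064) = 0.2538
−0.206·log₂(0.206) = 0.4695
−0.149·log₂(0.149) = 0.4092
−0.165·log₂(0.165) = 0.4289
−0.226·log₂(0.226) = 0.4849
−0.152·log₂(0.152) = 0.4131
Sum ≈ 2.6388 → 2.639 bits.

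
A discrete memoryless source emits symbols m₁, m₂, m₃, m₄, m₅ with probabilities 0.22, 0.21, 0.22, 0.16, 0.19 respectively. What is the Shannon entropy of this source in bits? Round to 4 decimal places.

2.3122 bits

H = −Σ pᵢ log₂ pᵢ.
−0.22·log₂(0.22) = 0.4806
−0.21·log₂(0.21) = 0.4728
−0.22·log₂(0.22) = 0.4806
−0.16·log₂(0.16) = 0.4230
−0.19·log₂(0.19) = 0.4552
Sum ≈ 2.3122 → 2.3122 bits.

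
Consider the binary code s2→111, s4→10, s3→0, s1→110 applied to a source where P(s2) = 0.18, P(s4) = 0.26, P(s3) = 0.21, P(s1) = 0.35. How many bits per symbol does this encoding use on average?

2.32 bits/symbol

L̄ = Σ pᵢ·ℓᵢ = 0.18·3 + 0.26·2 + 0.21·1 + 0.35·3 = 2.32 bits/symbol.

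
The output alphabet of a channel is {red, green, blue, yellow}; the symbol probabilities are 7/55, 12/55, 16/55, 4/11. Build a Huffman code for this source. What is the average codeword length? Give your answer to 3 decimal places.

Repeatedly combine the two least-probable nodes; the expected code length is the sum of the merged weights.
merge 7/55 + 12/55 → 19/55
merge 16/55 + 19/55 → 7/11
merge 4/11 + 7/11 → 1
L = 19/55 + 7/11 + 1 = 109/55 ≈ 1.982 bits/symbol.

1.982 bits/symbol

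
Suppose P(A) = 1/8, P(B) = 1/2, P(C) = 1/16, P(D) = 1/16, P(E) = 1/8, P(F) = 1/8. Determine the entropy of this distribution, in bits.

2.125 bits

Each probability is a power of 1/2, so log₂(1/p) is an integer.
H = Σ p·log₂(1/p) = 1/8·3 + 1/2·1 + 1/16·4 + 1/16·4 + 1/8·3 + 1/8·3 = 2.125 bits.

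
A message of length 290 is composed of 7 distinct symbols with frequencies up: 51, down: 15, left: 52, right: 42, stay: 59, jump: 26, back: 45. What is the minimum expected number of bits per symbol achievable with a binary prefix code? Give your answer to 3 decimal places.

2.759 bits/symbol

Probabilities are the counts divided by 290.
Repeatedly combine the two least-probable nodes; the expected code length is the sum of the merged weights.
merge 3/58 + 13/145 → 41/290
merge 41/290 + 21/145 → 83/290
merge 9/58 + 51/290 → 48/145
merge 26/145 + 59/290 → 111/290
merge 83/290 + 48/145 → 179/290
merge 111/290 + 179/290 → 1
L = 41/290 + 83/290 + 48/145 + 111/290 + 179/290 + 1 = 80/29 ≈ 2.759 bits/symbol.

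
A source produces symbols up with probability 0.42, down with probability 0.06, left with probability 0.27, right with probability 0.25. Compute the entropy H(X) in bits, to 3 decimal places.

1.779 bits

H = −Σ pᵢ log₂ pᵢ.
−0.42·log₂(0.42) = 0.5256
−0.06·log₂(0.06) = 0.2435
−0.27·log₂(0.27) = 0.5100
−0.25·log₂(0.25) = 0.5000
Sum ≈ 1.7792 → 1.779 bits.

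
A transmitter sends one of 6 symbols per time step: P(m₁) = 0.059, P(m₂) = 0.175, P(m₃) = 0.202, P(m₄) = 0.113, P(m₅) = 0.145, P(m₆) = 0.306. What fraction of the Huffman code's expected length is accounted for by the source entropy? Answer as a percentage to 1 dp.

97.6%

Entropy H = −Σ p log₂ p ≈ 2.4293 bits.
Huffman merges: 59/1000+113/1000→43/250; 29/200+43/250→317/1000; 7/40+101/500→377/1000; 153/500+317/1000→623/1000; 377/1000+623/1000→1. L = 2489/1000 ≈ 2.4890.
Efficiency = H/L = 2.4293/2.4890 = 97.6%.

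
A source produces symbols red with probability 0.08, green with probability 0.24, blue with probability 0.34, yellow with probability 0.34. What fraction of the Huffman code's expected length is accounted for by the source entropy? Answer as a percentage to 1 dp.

Entropy H = −Σ p log₂ p ≈ 1.8440 bits.
Huffman merges: 2/25+6/25→8/25; 8/25+17/50→33/50; 17/50+33/50→1. L = 99/50 ≈ 1.9800.
Efficiency = H/L = 1.8440/1.9800 = 93.1%.

93.1%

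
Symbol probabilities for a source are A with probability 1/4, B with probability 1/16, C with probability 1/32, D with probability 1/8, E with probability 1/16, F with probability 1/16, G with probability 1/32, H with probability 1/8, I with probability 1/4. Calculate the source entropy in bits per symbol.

2.8125 bits

Each probability is a power of 1/2, so log₂(1/p) is an integer.
H = Σ p·log₂(1/p) = 1/4·2 + 1/16·4 + 1/32·5 + 1/8·3 + 1/16·4 + 1/16·4 + 1/32·5 + 1/8·3 + 1/4·2 = 2.8125 bits.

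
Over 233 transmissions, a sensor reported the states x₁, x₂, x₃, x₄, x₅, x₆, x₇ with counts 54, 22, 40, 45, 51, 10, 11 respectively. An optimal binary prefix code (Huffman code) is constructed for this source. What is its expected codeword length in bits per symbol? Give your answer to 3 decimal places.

Probabilities are the counts divided by 233.
Repeatedly combine the two least-probable nodes; the expected code length is the sum of the merged weights.
merge 10/233 + 11/233 → 21/233
merge 21/233 + 22/233 → 43/233
merge 40/233 + 43/233 → 83/233
merge 45/233 + 51/233 → 96/233
merge 54/233 + 83/233 → 137/233
merge 96/233 + 137/233 → 1
L = 21/233 + 43/233 + 83/233 + 96/233 + 137/233 + 1 = 613/233 ≈ 2.631 bits/symbol.

2.631 bits/symbol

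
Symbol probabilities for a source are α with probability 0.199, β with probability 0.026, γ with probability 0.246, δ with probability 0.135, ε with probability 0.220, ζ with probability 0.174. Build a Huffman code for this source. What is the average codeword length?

2.496 bits/symbol

Repeatedly combine the two least-probable nodes; the expected code length is the sum of the merged weights.
merge 13/500 + 27/200 → 161/1000
merge 161/1000 + 87/500 → 67/200
merge 199/1000 + 11/50 → 419/1000
merge 123/500 + 67/200 → 581/1000
merge 419/1000 + 581/1000 → 1
L = 161/1000 + 67/200 + 419/1000 + 581/1000 + 1 = 312/125 = 2.496 bits/symbol.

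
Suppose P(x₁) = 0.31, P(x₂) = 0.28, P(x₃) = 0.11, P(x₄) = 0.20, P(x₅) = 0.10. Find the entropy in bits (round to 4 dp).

2.1849 bits

H = −Σ pᵢ log₂ pᵢ.
−0.31·log₂(0.31) = 0.5238
−0.28·log₂(0.28) = 0.5142
−0.11·log₂(0.11) = 0.3503
−0.20·log₂(0.20) = 0.4644
−0.10·log₂(0.10) = 0.3322
Sum ≈ 2.1849 → 2.1849 bits.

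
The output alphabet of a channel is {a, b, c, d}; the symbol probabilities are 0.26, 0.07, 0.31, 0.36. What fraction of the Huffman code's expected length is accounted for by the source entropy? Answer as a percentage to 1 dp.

Entropy H = −Σ p log₂ p ≈ 1.8283 bits.
Huffman merges: 7/100+13/50→33/100; 31/100+33/100→16/25; 9/25+16/25→1. L = 197/100 ≈ 1.9700.
Efficiency = H/L = 1.8283/1.9700 = 92.8%.

92.8%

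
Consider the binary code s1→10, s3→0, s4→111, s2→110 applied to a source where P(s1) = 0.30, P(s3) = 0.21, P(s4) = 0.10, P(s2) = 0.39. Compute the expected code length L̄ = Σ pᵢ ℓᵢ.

L̄ = Σ pᵢ·ℓᵢ = 0.30·2 + 0.21·1 + 0.10·3 + 0.39·3 = 2.28 bits/symbol.

2.28 bits/symbol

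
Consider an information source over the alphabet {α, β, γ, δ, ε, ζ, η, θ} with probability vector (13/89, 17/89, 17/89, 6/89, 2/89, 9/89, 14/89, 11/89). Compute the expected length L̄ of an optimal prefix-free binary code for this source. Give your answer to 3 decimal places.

2.899 bits/symbol

Repeatedly combine the two least-probable nodes; the expected code length is the sum of the merged weights.
merge 2/89 + 6/89 → 8/89
merge 8/89 + 9/89 → 17/89
merge 11/89 + 13/89 → 24/89
merge 14/89 + 17/89 → 31/89
merge 17/89 + 17/89 → 34/89
merge 24/89 + 31/89 → 55/89
merge 34/89 + 55/89 → 1
L = 8/89 + 17/89 + 24/89 + 31/89 + 34/89 + 55/89 + 1 = 258/89 ≈ 2.899 bits/symbol.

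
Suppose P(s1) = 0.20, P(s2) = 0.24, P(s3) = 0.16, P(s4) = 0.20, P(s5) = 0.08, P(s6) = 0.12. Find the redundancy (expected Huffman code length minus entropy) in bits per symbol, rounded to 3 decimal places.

0.056 bits

Entropy H = −Σ p log₂ p ≈ 2.5045 bits.
Huffman merges: 2/25+3/25→1/5; 4/25+1/5→9/25; 1/5+1/5→2/5; 6/25+9/25→3/5; 2/5+3/5→1. L = 64/25 ≈ 2.5600.
L − H = 2.5600 − 2.5045 = 0.056 bits.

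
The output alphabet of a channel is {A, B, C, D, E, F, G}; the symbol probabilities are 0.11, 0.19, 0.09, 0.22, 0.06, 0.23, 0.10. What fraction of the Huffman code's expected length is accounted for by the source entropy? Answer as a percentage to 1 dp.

Entropy H = −Σ p log₂ p ≈ 2.6621 bits.
Huffman merges: 3/50+9/100→3/20; 1/10+11/100→21/100; 3/20+19/100→17/50; 21/100+11/50→43/100; 23/100+17/50→57/100; 43/100+57/100→1. L = 27/10 ≈ 2.7000.
Efficiency = H/L = 2.6621/2.7000 = 98.6%.

98.6%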